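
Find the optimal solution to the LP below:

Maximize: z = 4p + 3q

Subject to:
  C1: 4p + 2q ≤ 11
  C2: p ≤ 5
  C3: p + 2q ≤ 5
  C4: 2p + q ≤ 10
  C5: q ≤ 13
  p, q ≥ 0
Each vertex is the intersection of two constraint boundaries that also satisfies all remaining constraints:
  p = 0 and q = 0 → (0, 0)
  4p + 2q = 11 and q = 0 → (2.75, 0)
  4p + 2q = 11 and p + 2q = 5 → (2, 1.5)
  p + 2q = 5 and p = 0 → (0, 2.5)

Evaluating z = 4p + 3q at each vertex:
  (0, 0): z = 0
  (2.75, 0): z = 11
  (2, 1.5): z = 12.5
  (0, 2.5): z = 7.5

The maximum is at (2, 1.5) with z = 12.5.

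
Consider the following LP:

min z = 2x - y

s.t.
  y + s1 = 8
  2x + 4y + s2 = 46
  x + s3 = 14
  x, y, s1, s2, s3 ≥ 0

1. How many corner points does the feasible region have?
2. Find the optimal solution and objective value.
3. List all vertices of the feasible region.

1. 5
2. x = 0, y = 8, z = -8
3. (0, 0), (14, 0), (14, 4.5), (7, 8), (0, 8)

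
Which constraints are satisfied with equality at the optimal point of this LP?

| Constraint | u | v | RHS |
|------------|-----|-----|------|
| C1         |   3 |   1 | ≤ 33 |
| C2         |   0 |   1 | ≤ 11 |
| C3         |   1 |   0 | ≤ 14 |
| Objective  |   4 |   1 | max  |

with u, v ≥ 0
Optimal: u = 11, v = 0
Binding: C1, v ≥ 0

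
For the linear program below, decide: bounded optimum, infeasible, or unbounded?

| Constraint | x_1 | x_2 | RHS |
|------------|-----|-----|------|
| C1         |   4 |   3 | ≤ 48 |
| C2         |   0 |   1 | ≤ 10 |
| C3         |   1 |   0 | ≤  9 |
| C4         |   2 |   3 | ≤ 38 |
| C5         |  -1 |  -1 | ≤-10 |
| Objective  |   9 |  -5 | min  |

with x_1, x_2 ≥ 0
The point (0, 10) satisfies every constraint, so the LP is feasible; the constraints give x_1 ≤ 9 and x_2 ≤ 10, which with x_1, x_2 ≥ 0 keep the feasible region inside a bounded box. A feasible, bounded LP attains a finite optimum at a vertex.

The LP has an optimal solution: (0, 10) with z = -50.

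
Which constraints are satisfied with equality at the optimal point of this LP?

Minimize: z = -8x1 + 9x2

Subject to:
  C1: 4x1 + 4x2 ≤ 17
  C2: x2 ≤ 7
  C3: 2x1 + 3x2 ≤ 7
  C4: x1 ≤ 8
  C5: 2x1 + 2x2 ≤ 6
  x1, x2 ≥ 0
Optimal: x1 = 3, x2 = 0
Slack at optimum:
  C1: slack = 5
  C2: slack = 7
  C3: slack = 1
  C4: slack = 5
  C5: slack = 0 (binding)
  x1 ≥ 0: x1 = 3
  x2 ≥ 0: x2 = 0 (binding)
Binding constraints: C5, x2 ≥ 0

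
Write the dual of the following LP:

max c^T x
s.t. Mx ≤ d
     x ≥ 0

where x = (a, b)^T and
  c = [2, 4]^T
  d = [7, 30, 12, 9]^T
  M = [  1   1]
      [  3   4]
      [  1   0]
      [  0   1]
Minimize: z = 7y1 + 30y2 + 12y3 + 9y4

Subject to:
  C1: -y1 - 3y2 - y3 ≤ -2
  C2: -y1 - 4y2 - y4 ≤ -4
  y1, y2, y3, y4 ≥ 0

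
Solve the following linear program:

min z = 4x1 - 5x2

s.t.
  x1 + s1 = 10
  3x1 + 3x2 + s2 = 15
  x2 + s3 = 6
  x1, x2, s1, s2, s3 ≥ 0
Each vertex is the intersection of two constraint boundaries that also satisfies all remaining constraints:
  x1 = 0 and x2 = 0 → (0, 0)
  3x1 + 3x2 = 15 and x2 = 0 → (5, 0)
  3x1 + 3x2 = 15 and x1 = 0 → (0, 5)

Evaluating z = 4x1 - 5x2 at each vertex:
  (0, 0): z = 0
  (5, 0): z = 20
  (0, 5): z = -25

The minimum is at (0, 5) with z = -25.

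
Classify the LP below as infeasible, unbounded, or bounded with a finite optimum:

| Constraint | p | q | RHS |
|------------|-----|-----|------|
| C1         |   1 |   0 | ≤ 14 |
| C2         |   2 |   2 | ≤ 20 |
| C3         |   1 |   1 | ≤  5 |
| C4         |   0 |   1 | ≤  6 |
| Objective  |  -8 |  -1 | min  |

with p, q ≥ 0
The point (5, 0) satisfies every constraint, so the LP is feasible; the constraints give p ≤ 14 and q ≤ 6, which with p, q ≥ 0 keep the feasible region inside a bounded box. A feasible, bounded LP attains a finite optimum at a vertex.

Evaluating z = -8p - q at each vertex:
  (0, 0): z = 0
  (5, 0): z = -40
  (0, 5): z = -5

Feasible with finite optimum z* = -40 at (5, 0).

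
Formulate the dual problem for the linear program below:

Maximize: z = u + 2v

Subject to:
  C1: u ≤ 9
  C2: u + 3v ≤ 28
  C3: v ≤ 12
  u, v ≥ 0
Minimize: z = 9y1 + 28y2 + 12y3

Subject to:
  C1: -y1 - y2 ≤ -1
  C2: -3y2 - y3 ≤ -2
  y1, y2, y3 ≥ 0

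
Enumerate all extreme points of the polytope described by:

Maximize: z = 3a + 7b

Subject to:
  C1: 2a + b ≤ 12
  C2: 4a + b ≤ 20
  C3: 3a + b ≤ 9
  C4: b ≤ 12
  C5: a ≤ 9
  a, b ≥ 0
Each vertex is the intersection of two constraint boundaries that also satisfies all remaining constraints:
  a = 0 and b = 0 → (0, 0)
  3a + b = 9 and b = 0 → (3, 0)
  3a + b = 9 and a = 0 → (0, 9)

Vertices: (0, 0), (3, 0), (0, 9)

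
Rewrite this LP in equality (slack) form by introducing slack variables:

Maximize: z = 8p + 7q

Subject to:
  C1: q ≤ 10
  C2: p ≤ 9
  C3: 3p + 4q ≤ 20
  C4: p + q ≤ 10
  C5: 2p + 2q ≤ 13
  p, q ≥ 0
max z = 8p + 7q

s.t.
  q + s1 = 10
  p + s2 = 9
  3p + 4q + s3 = 20
  p + q + s4 = 10
  2p + 2q + s5 = 13
  p, q, s1, s2, s3, s4, s5 ≥ 0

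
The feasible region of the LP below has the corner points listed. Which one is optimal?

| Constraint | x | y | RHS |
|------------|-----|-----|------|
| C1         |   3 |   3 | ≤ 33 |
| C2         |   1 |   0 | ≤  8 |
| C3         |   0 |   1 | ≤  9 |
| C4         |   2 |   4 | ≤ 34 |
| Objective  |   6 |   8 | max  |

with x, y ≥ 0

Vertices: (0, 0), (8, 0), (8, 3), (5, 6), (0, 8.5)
(5, 6) with z = 78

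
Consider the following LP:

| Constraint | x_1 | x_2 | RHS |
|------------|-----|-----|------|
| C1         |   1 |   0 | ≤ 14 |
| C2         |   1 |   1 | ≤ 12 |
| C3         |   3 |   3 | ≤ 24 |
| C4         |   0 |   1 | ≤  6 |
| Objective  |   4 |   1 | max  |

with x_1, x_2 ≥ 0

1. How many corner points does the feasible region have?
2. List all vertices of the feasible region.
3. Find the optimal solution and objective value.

1. 4
2. (0, 0), (8, 0), (2, 6), (0, 6)
3. x_1 = 8, x_2 = 0, z = 32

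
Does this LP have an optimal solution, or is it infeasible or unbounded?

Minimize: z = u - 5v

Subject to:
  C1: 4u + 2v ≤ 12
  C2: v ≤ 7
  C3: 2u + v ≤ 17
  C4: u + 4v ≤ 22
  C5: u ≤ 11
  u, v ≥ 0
The point (0, 5.5) satisfies every constraint, so the LP is feasible; the constraints give u ≤ 11 and v ≤ 7, which with u, v ≥ 0 keep the feasible region inside a bounded box. A feasible, bounded LP attains a finite optimum at a vertex.

Evaluating z = u - 5v at each vertex:
  (0, 0): z = 0
  (3, 0): z = 3
  (0.2857, 5.429): z = -26.86
  (0, 5.5): z = -27.5

Bounded optimum: z* = -27.5 at (0, 5.5).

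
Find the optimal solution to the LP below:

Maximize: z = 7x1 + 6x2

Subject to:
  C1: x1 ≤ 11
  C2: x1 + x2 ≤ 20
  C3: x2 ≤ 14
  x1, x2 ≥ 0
x1 = 11, x2 = 9, z = 131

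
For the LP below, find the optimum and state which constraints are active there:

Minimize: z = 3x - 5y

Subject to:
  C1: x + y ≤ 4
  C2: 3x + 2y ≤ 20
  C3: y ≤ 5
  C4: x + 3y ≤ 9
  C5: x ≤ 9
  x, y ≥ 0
Optimal: x = 0, y = 3
Binding: C4, x ≥ 0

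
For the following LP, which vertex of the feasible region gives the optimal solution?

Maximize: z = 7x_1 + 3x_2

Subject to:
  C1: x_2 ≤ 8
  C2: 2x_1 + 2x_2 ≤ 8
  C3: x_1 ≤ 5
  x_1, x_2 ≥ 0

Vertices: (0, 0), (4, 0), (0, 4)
Evaluating z = 7x_1 + 3x_2 at each vertex:
  (0, 0): z = 0
  (4, 0): z = 28
  (0, 4): z = 12

The largest value is z = 28, attained at (4, 0).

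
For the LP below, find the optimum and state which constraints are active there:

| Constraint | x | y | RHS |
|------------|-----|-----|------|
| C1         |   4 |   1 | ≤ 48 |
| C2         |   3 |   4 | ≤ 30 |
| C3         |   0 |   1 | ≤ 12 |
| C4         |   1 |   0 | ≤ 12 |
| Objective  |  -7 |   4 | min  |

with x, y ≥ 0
Optimal: x = 10, y = 0
Slack at optimum:
  C1: slack = 8
  C2: slack = 0 (binding)
  C3: slack = 12
  C4: slack = 2
  x ≥ 0: x = 10
  y ≥ 0: y = 0 (binding)
Binding constraints: C2, y ≥ 0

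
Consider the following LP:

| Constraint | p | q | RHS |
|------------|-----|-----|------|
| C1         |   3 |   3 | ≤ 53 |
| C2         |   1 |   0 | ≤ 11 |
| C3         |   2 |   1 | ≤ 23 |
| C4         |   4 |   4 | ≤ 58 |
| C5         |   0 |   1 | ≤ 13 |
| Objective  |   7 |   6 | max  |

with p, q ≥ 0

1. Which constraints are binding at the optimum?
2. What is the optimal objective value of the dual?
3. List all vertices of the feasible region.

1. C3, C4
2. 95.5 (by strong duality, equal to the primal optimum)
3. (0, 0), (11, 0), (11, 1), (8.5, 6), (1.5, 13), (0, 13)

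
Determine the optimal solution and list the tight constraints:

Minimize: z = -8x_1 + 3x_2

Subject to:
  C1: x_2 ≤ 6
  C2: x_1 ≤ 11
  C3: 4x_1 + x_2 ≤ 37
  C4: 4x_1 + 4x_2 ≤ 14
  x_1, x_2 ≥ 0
Optimal: x_1 = 3.5, x_2 = 0
Slack at optimum:
  C1: slack = 6
  C2: slack = 7.5
  C3: slack = 23
  C4: slack = 0 (binding)
  x_1 ≥ 0: x_1 = 3.5
  x_2 ≥ 0: x_2 = 0 (binding)
Binding constraints: C4, x_2 ≥ 0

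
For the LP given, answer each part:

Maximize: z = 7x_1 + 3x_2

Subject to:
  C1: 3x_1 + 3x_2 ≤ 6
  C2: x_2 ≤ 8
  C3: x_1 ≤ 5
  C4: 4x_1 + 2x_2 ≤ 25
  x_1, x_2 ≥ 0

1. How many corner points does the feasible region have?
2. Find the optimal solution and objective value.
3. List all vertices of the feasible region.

1. 3
2. x_1 = 2, x_2 = 0, z = 14
3. (0, 0), (2, 0), (0, 2)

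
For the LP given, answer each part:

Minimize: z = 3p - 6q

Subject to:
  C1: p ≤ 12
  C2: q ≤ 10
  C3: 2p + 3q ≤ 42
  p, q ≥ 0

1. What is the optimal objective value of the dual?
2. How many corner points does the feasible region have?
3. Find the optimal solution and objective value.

1. -60 (by strong duality, equal to the primal optimum)
2. 5
3. p = 0, q = 10, z = -60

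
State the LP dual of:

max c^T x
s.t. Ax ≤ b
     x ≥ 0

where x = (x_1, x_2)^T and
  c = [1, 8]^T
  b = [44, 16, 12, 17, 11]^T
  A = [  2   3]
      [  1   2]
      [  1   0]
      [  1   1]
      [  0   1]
Minimize: z = 44y1 + 16y2 + 12y3 + 17y4 + 11y5

Subject to:
  C1: -2y1 - y2 - y3 - y4 ≤ -1
  C2: -3y1 - 2y2 - y4 - y5 ≤ -8
  y1, y2, y3, y4, y5 ≥ 0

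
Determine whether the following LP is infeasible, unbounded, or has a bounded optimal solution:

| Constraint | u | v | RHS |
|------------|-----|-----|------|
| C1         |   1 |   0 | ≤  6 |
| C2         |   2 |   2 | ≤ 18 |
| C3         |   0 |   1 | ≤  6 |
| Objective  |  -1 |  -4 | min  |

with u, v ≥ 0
The point (3, 6) satisfies every constraint, so the LP is feasible; the constraints give u ≤ 6 and v ≤ 6, which with u, v ≥ 0 keep the feasible region inside a bounded box. A feasible, bounded LP attains a finite optimum at a vertex.

Bounded optimum: z* = -27 at (3, 6).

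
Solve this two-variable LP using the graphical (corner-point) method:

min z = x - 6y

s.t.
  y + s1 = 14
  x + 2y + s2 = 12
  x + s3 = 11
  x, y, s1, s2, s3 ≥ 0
Each vertex is the intersection of two constraint boundaries that also satisfies all remaining constraints:
  x = 0 and y = 0 → (0, 0)
  x = 11 and y = 0 → (11, 0)
  x + 2y = 12 and x = 11 → (11, 0.5)
  x + 2y = 12 and x = 0 → (0, 6)

Evaluating z = x - 6y at each vertex:
  (0, 0): z = 0
  (11, 0): z = 11
  (11, 0.5): z = 8
  (0, 6): z = -36

The minimum is at (0, 6) with z = -36.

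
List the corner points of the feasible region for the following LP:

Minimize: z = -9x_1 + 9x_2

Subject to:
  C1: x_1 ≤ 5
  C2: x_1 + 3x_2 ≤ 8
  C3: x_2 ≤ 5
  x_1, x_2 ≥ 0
Each vertex is the intersection of two constraint boundaries that also satisfies all remaining constraints:
  x_1 = 0 and x_2 = 0 → (0, 0)
  x_1 = 5 and x_2 = 0 → (5, 0)
  x_1 = 5 and x_1 + 3x_2 = 8 → (5, 1)
  x_1 + 3x_2 = 8 and x_1 = 0 → (0, 2.667)

Vertices: (0, 0), (5, 0), (5, 1), (0, 2.667)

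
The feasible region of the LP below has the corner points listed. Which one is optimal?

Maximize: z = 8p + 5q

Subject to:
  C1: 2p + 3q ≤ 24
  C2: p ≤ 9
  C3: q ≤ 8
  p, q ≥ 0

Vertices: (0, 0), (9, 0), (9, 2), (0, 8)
(9, 2) with z = 82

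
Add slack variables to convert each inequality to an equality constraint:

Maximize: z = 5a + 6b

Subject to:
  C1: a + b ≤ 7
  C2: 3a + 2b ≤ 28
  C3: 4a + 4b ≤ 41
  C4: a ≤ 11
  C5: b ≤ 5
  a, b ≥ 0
max z = 5a + 6b

s.t.
  a + b + s1 = 7
  3a + 2b + s2 = 28
  4a + 4b + s3 = 41
  a + s4 = 11
  b + s5 = 5
  a, b, s1, s2, s3, s4, s5 ≥ 0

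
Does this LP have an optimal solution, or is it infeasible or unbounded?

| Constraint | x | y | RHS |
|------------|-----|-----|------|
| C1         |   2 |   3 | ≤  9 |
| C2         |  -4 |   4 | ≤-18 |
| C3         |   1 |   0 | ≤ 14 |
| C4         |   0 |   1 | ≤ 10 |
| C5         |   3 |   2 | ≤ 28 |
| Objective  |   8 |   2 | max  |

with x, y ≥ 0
The point (4.5, 0) satisfies every constraint, so the LP is feasible; the constraints give x ≤ 14 and y ≤ 10, which with x, y ≥ 0 keep the feasible region inside a bounded box. A feasible, bounded LP attains a finite optimum at a vertex.

Evaluating z = 8x + 2y at each vertex:
  (4.5, 0): z = 36

Feasible with finite optimum z* = 36 at (4.5, 0).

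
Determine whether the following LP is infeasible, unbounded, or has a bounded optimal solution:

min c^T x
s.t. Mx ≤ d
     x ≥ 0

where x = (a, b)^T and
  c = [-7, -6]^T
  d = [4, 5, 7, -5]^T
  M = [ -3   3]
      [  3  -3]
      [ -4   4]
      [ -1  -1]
Feasible point: (2, 3) satisfies every constraint, so the LP is feasible.
Direction d = (1, 1): for each constraint row a, a·d ≤ 0 —
  (-3)(1) + (3)(1) = 0 ≤ 0
  (3)(1) + (-3)(1) = 0 ≤ 0
  (-4)(1) + (4)(1) = 0 ≤ 0
  (-1)(1) + (-1)(1) = -2 ≤ 0
and d ≥ 0, so (2, 3) + t·d stays feasible for every t ≥ 0. Along this ray z = -7a - 6b changes by -13 per unit t, so z → −∞.

The LP is unbounded; z can be made arbitrarily small.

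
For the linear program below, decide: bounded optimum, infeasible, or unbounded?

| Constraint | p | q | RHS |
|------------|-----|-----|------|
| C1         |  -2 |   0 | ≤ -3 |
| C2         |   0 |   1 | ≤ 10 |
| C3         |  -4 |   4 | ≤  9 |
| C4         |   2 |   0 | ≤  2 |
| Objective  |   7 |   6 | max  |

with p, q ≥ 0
C4 requires 2p ≤ 2, while C1 (-2p ≤ -3) is equivalent to 2p ≥ 3. Together they would need 3 ≤ 2p ≤ 2, which is impossible since 3 > 2. No point satisfies all constraints.

The feasible region is empty; the LP is infeasible.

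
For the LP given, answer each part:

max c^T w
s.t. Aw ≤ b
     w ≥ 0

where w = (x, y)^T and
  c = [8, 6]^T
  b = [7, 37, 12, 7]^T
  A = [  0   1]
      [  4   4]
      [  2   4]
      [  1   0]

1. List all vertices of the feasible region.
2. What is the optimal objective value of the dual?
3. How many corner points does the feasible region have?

1. (0, 0), (6, 0), (0, 3)
2. 48 (by strong duality, equal to the primal optimum)
3. 3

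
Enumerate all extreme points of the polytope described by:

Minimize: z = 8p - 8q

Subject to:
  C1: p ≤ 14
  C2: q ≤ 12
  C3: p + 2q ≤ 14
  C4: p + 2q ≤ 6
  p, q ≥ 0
Each vertex is the intersection of two constraint boundaries that also satisfies all remaining constraints:
  p = 0 and q = 0 → (0, 0)
  p + 2q = 6 and q = 0 → (6, 0)
  p + 2q = 6 and p = 0 → (0, 3)

Vertices: (0, 0), (6, 0), (0, 3)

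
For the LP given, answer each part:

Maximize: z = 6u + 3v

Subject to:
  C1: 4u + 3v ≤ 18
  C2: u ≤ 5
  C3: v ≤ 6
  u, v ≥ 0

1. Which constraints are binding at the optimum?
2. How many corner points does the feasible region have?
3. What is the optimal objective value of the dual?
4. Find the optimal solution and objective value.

1. C1, v ≥ 0
2. 3
3. 27 (by strong duality, equal to the primal optimum)
4. u = 4.5, v = 0, z = 27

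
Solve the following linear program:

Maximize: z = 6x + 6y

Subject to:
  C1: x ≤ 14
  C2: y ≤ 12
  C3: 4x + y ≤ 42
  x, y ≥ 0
Each vertex is the intersection of two constraint boundaries that also satisfies all remaining constraints:
  x = 0 and y = 0 → (0, 0)
  4x + y = 42 and y = 0 → (10.5, 0)
  y = 12 and 4x + y = 42 → (7.5, 12)
  y = 12 and x = 0 → (0, 12)

Evaluating z = 6x + 6y at each vertex:
  (0, 0): z = 0
  (10.5, 0): z = 63
  (7.5, 12): z = 117
  (0, 12): z = 72

The maximum is at (7.5, 12) with z = 117.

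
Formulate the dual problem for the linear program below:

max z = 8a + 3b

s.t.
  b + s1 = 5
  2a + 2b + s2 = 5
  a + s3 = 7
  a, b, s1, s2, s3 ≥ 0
Minimize: z = 5y1 + 5y2 + 7y3

Subject to:
  C1: -2y2 - y3 ≤ -8
  C2: -y1 - 2y2 ≤ -3
  y1, y2, y3 ≥ 0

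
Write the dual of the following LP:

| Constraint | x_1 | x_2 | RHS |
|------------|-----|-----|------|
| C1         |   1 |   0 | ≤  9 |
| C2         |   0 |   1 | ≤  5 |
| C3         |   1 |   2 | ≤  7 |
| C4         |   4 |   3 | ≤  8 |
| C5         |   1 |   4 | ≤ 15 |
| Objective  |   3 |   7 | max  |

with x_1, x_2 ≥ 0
Minimize: z = 9y1 + 5y2 + 7y3 + 8y4 + 15y5

Subject to:
  C1: -y1 - y3 - 4y4 - y5 ≤ -3
  C2: -y2 - 2y3 - 3y4 - 4y5 ≤ -7
  y1, y2, y3, y4, y5 ≥ 0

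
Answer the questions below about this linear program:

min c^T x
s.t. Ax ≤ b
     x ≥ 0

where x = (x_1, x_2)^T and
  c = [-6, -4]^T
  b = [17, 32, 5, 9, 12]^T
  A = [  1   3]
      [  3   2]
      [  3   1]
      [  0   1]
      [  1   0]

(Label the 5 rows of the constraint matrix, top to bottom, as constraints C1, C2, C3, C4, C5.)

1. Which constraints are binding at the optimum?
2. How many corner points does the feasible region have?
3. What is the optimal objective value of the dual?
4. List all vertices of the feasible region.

1. C3, x_1 ≥ 0
2. 3
3. -20 (by strong duality, equal to the primal optimum)
4. (0, 0), (1.667, 0), (0, 5)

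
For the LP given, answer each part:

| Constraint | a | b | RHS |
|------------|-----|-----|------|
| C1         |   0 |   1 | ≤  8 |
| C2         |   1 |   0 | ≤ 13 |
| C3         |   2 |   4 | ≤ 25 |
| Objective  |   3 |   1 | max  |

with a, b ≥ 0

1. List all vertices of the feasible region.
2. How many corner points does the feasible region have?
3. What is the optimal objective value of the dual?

1. (0, 0), (12.5, 0), (0, 6.25)
2. 3
3. 37.5 (by strong duality, equal to the primal optimum)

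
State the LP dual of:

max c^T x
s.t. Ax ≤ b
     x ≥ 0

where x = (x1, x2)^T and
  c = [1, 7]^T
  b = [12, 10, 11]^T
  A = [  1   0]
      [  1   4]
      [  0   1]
Minimize: z = 12y1 + 10y2 + 11y3

Subject to:
  C1: -y1 - y2 ≤ -1
  C2: -4y2 - y3 ≤ -7
  y1, y2, y3 ≥ 0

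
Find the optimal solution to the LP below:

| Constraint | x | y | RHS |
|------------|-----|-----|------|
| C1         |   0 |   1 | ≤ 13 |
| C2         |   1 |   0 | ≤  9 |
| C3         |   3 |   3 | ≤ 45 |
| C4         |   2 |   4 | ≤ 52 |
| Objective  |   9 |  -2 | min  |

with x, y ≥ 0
Each vertex is the intersection of two constraint boundaries that also satisfies all remaining constraints:
  x = 0 and y = 0 → (0, 0)
  x = 9 and y = 0 → (9, 0)
  x = 9 and 3x + 3y = 45 → (9, 6)
  3x + 3y = 45 and 2x + 4y = 52 → (4, 11)
  y = 13 and 2x + 4y = 52 → (0, 13)

Evaluating z = 9x - 2y at each vertex:
  (0, 0): z = 0
  (9, 0): z = 81
  (9, 6): z = 69
  (4, 11): z = 14
  (0, 13): z = -26

The minimum is at (0, 13) with z = -26.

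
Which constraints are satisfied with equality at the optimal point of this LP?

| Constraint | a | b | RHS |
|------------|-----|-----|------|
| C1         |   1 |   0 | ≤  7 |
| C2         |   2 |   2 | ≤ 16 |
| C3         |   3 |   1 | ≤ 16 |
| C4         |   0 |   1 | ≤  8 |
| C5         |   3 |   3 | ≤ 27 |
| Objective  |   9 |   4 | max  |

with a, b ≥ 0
Optimal: a = 4, b = 4
Slack at optimum:
  C1: slack = 3
  C2: slack = 0 (binding)
  C3: slack = 0 (binding)
  C4: slack = 4
  C5: slack = 3
  a ≥ 0: a = 4
  b ≥ 0: b = 4
Binding constraints: C2, C3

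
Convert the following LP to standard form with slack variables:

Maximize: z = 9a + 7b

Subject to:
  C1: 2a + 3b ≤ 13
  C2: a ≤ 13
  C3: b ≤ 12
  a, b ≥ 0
max z = 9a + 7b

s.t.
  2a + 3b + s1 = 13
  a + s2 = 13
  b + s3 = 12
  a, b, s1, s2, s3 ≥ 0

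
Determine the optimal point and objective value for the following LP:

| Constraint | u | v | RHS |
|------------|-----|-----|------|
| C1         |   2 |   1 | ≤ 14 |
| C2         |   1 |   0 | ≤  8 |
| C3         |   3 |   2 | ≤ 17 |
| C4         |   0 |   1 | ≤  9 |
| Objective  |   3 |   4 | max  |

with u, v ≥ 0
u = 0, v = 8.5, z = 34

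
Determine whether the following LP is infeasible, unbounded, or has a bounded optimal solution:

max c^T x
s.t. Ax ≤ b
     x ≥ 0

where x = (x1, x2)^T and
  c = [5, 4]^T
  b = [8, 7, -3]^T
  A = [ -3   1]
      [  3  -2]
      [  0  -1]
Feasible point: (0, 3) satisfies every constraint, so the LP is feasible.
Direction d = (1, 3): for each constraint row a, a·d ≤ 0 —
  (-3)(1) + (1)(3) = 0 ≤ 0
  (3)(1) + (-2)(3) = -3 ≤ 0
  (0)(1) + (-1)(3) = -3 ≤ 0
and d ≥ 0, so (0, 3) + t·d stays feasible for every t ≥ 0. Along this ray z = 5x1 + 4x2 changes by 17 per unit t, so z → +∞.

Unbounded: there is a feasible ray along which z → +∞.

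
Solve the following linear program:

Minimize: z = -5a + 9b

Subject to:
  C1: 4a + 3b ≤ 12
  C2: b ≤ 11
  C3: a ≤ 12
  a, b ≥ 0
a = 3, b = 0, z = -15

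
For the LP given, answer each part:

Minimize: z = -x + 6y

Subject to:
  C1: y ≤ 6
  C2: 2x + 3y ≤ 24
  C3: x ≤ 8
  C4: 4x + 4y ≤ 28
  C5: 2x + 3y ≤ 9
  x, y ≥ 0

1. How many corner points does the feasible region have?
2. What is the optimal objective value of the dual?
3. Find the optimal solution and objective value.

1. 3
2. -4.5 (by strong duality, equal to the primal optimum)
3. x = 4.5, y = 0, z = -4.5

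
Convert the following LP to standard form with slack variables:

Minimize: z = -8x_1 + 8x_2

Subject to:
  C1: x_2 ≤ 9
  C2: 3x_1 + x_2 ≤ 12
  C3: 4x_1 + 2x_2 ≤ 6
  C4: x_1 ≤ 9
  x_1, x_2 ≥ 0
min z = -8x_1 + 8x_2

s.t.
  x_2 + s1 = 9
  3x_1 + x_2 + s2 = 12
  4x_1 + 2x_2 + s3 = 6
  x_1 + s4 = 9
  x_1, x_2, s1, s2, s3, s4 ≥ 0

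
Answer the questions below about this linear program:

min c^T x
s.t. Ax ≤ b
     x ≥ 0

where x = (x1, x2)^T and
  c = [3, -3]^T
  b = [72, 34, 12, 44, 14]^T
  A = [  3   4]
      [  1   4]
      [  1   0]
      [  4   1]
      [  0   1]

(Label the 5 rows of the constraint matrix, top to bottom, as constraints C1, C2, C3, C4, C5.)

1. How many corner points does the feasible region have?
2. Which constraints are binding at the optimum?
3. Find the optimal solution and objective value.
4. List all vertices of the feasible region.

1. 4
2. C2, x1 ≥ 0
3. x1 = 0, x2 = 8.5, z = -25.5
4. (0, 0), (11, 0), (9.467, 6.133), (0, 8.5)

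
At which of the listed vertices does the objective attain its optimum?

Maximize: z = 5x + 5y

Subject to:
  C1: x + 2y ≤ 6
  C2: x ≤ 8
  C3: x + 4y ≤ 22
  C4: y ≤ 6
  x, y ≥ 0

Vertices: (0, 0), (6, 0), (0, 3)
Evaluating z = 5x + 5y at each vertex:
  (0, 0): z = 0
  (6, 0): z = 30
  (0, 3): z = 15

The largest value is z = 30, attained at (6, 0).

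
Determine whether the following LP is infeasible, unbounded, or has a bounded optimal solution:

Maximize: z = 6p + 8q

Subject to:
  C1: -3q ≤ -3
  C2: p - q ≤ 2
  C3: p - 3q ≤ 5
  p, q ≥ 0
Feasible point: (0, 1) satisfies every constraint, so the LP is feasible.
Direction d = (0, 1): for each constraint row a, a·d ≤ 0 —
  (0)(0) + (-3)(1) = -3 ≤ 0
  (1)(0) + (-1)(1) = -1 ≤ 0
  (1)(0) + (-3)(1) = -3 ≤ 0
and d ≥ 0, so (0, 1) + t·d stays feasible for every t ≥ 0. Along this ray z = 6p + 8q changes by 8 per unit t, so z → +∞.

The LP is unbounded; z can be made arbitrarily large.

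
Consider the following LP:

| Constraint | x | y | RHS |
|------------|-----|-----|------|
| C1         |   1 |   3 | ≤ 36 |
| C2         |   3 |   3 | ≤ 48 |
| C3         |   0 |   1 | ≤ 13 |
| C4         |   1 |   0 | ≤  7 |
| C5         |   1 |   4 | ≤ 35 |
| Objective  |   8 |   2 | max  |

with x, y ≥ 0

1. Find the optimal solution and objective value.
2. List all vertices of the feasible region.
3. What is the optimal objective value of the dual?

1. x = 7, y = 7, z = 70
2. (0, 0), (7, 0), (7, 7), (0, 8.75)
3. 70 (by strong duality, equal to the primal optimum)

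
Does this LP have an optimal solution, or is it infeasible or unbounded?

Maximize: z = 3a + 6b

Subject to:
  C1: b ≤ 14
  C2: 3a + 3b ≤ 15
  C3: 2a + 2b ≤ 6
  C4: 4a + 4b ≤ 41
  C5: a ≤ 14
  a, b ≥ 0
The point (0, 3) satisfies every constraint, so the LP is feasible; the constraints give a ≤ 14 and b ≤ 14, which with a, b ≥ 0 keep the feasible region inside a bounded box. A feasible, bounded LP attains a finite optimum at a vertex.

Feasible with finite optimum z* = 18 at (0, 3).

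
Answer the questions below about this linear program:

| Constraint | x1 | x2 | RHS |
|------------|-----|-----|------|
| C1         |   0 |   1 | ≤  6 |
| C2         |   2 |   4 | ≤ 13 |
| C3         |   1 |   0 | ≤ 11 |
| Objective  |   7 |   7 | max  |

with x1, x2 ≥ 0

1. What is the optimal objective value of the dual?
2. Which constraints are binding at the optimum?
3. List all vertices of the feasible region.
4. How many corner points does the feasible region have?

1. 45.5 (by strong duality, equal to the primal optimum)
2. C2, x2 ≥ 0
3. (0, 0), (6.5, 0), (0, 3.25)
4. 3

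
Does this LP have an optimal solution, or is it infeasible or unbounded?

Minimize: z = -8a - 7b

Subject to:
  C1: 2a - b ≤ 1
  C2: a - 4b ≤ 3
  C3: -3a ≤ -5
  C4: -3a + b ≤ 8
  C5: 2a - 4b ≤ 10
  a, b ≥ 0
Feasible point: (2, 3) satisfies every constraint, so the LP is feasible.
Direction d = (1, 2): for each constraint row a, a·d ≤ 0 —
  (2)(1) + (-1)(2) = 0 ≤ 0
  (1)(1) + (-4)(2) = -7 ≤ 0
  (-3)(1) + (0)(2) = -3 ≤ 0
  (-3)(1) + (1)(2) = -1 ≤ 0
  (2)(1) + (-4)(2) = -6 ≤ 0
and d ≥ 0, so (2, 3) + t·d stays feasible for every t ≥ 0. Along this ray z = -8a - 7b changes by -22 per unit t, so z → −∞.

Unbounded: there is a feasible ray along which z → −∞.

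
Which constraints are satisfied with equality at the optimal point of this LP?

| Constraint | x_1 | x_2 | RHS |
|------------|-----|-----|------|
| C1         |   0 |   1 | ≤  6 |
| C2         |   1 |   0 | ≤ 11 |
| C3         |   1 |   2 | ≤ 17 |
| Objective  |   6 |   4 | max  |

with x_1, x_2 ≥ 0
Optimal: x_1 = 11, x_2 = 3
Slack at optimum:
  C1: slack = 3
  C2: slack = 0 (binding)
  C3: slack = 0 (binding)
  x_1 ≥ 0: x_1 = 11
  x_2 ≥ 0: x_2 = 3
Binding constraints: C2, C3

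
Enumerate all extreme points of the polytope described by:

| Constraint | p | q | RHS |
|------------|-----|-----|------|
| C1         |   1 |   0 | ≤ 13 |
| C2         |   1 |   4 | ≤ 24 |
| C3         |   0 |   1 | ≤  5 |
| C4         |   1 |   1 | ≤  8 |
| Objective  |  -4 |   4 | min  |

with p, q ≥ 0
Each vertex is the intersection of two constraint boundaries that also satisfies all remaining constraints:
  p = 0 and q = 0 → (0, 0)
  p + q = 8 and q = 0 → (8, 0)
  q = 5 and p + q = 8 → (3, 5)
  q = 5 and p = 0 → (0, 5)

Vertices: (0, 0), (8, 0), (3, 5), (0, 5)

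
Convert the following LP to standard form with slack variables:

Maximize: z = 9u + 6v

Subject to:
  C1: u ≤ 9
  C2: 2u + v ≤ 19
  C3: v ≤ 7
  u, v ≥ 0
max z = 9u + 6v

s.t.
  u + s1 = 9
  2u + v + s2 = 19
  v + s3 = 7
  u, v, s1, s2, s3 ≥ 0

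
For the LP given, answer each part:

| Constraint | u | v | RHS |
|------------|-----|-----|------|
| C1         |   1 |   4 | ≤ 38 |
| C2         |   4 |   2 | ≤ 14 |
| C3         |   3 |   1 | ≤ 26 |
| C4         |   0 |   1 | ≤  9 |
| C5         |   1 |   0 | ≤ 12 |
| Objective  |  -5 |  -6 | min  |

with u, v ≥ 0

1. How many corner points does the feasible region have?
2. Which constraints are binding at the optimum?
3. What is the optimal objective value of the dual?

1. 3
2. C2, u ≥ 0
3. -42 (by strong duality, equal to the primal optimum)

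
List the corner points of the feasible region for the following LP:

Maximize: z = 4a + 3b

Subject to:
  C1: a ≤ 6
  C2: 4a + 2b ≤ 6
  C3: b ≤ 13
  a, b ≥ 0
Each vertex is the intersection of two constraint boundaries that also satisfies all remaining constraints:
  a = 0 and b = 0 → (0, 0)
  4a + 2b = 6 and b = 0 → (1.5, 0)
  4a + 2b = 6 and a = 0 → (0, 3)

Vertices: (0, 0), (1.5, 0), (0, 3)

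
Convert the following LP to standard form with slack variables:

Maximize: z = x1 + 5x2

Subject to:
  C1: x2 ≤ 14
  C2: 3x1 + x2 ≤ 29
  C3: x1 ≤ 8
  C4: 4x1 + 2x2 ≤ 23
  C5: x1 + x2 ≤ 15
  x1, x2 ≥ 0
max z = x1 + 5x2

s.t.
  x2 + s1 = 14
  3x1 + x2 + s2 = 29
  x1 + s3 = 8
  4x1 + 2x2 + s4 = 23
  x1 + x2 + s5 = 15
  x1, x2, s1, s2, s3, s4, s5 ≥ 0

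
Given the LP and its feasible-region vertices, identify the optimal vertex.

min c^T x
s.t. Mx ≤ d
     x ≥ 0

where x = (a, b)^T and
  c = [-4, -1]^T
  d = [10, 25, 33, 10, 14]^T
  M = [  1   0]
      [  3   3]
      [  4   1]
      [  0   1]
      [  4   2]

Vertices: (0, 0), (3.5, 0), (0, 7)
(3.5, 0) with z = -14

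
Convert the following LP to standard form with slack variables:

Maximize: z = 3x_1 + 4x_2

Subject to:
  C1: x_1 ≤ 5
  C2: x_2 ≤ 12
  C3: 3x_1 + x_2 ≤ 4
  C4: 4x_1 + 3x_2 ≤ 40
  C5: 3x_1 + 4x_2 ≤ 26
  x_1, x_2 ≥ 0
max z = 3x_1 + 4x_2

s.t.
  x_1 + s1 = 5
  x_2 + s2 = 12
  3x_1 + x_2 + s3 = 4
  4x_1 + 3x_2 + s4 = 40
  3x_1 + 4x_2 + s5 = 26
  x_1, x_2, s1, s2, s3, s4, s5 ≥ 0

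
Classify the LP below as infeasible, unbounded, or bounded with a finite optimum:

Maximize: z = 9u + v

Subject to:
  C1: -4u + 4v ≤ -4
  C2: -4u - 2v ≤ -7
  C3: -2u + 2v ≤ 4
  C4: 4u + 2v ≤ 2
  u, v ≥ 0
C4 requires 4u + 2v ≤ 2, while C2 (-4u - 2v ≤ -7) is equivalent to 4u + 2v ≥ 7. Together they would need 7 ≤ 4u + 2v ≤ 2, which is impossible since 7 > 2. No point satisfies all constraints.

The feasible region is empty; the LP is infeasible.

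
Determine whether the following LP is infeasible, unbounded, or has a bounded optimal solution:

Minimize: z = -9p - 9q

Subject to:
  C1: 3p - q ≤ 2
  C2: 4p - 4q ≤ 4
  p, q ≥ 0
Feasible point: (0, 0) satisfies every constraint, so the LP is feasible.
Direction d = (0, 1): for each constraint row a, a·d ≤ 0 —
  (3)(0) + (-1)(1) = -1 ≤ 0
  (4)(0) + (-4)(1) = -4 ≤ 0
and d ≥ 0, so (0, 0) + t·d stays feasible for every t ≥ 0. Along this ray z = -9p - 9q changes by -9 per unit t, so z → −∞.

Unbounded — the objective can decrease without bound over the feasible region.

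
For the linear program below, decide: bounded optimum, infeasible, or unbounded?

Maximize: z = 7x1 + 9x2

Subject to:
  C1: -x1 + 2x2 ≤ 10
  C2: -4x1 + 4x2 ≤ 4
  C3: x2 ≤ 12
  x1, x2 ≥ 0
Feasible point: (0, 0) satisfies every constraint, so the LP is feasible.
Direction d = (1, 0): for each constraint row a, a·d ≤ 0 —
  (-1)(1) + (2)(0) = -1 ≤ 0
  (-4)(1) + (4)(0) = -4 ≤ 0
  (0)(1) + (1)(0) = 0 ≤ 0
and d ≥ 0, so (0, 0) + t·d stays feasible for every t ≥ 0. Along this ray z = 7x1 + 9x2 changes by 7 per unit t, so z → +∞.

The LP is unbounded; z can be made arbitrarily large.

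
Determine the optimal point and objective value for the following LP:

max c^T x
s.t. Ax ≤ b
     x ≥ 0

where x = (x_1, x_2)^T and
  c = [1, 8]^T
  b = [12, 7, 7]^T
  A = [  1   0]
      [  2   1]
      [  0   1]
x_1 = 0, x_2 = 7, z = 56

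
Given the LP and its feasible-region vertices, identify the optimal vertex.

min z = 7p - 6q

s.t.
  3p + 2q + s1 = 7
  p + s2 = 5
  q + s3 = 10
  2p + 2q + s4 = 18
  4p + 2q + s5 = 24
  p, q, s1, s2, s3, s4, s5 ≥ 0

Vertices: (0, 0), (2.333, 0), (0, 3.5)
Evaluating z = 7p - 6q at each vertex:
  (0, 0): z = 0
  (2.333, 0): z = 16.33
  (0, 3.5): z = -21

The smallest value is z = -21, attained at (0, 3.5).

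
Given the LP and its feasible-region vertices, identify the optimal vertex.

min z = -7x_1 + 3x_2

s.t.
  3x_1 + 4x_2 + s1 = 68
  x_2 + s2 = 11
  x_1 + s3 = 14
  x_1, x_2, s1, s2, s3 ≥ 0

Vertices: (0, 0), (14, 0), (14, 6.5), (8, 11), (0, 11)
Evaluating z = -7x_1 + 3x_2 at each vertex:
  (0, 0): z = 0
  (14, 0): z = -98
  (14, 6.5): z = -78.5
  (8, 11): z = -23
  (0, 11): z = 33

The smallest value is z = -98, attained at (14, 0).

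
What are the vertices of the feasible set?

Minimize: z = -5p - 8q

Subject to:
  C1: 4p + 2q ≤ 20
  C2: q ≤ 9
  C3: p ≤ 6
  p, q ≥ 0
Each vertex is the intersection of two constraint boundaries that also satisfies all remaining constraints:
  p = 0 and q = 0 → (0, 0)
  4p + 2q = 20 and q = 0 → (5, 0)
  4p + 2q = 20 and q = 9 → (0.5, 9)
  q = 9 and p = 0 → (0, 9)

Vertices: (0, 0), (5, 0), (0.5, 9), (0, 9)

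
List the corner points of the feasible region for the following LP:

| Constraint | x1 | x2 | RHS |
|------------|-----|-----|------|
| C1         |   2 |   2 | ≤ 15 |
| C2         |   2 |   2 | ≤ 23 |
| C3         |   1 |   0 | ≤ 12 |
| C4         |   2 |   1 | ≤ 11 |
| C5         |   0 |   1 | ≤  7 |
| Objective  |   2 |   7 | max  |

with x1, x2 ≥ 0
Each vertex is the intersection of two constraint boundaries that also satisfies all remaining constraints:
  x1 = 0 and x2 = 0 → (0, 0)
  2x1 + x2 = 11 and x2 = 0 → (5.5, 0)
  2x1 + 2x2 = 15 and 2x1 + x2 = 11 → (3.5, 4)
  2x1 + 2x2 = 15 and x2 = 7 → (0.5, 7)
  x2 = 7 and x1 = 0 → (0, 7)

Vertices: (0, 0), (5.5, 0), (3.5, 4), (0.5, 7), (0, 7)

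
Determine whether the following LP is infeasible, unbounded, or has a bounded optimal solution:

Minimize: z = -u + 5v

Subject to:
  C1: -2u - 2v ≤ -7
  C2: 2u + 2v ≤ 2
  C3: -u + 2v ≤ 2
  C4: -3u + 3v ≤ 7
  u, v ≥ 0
C2 requires 2u + 2v ≤ 2, while C1 (-2u - 2v ≤ -7) is equivalent to 2u + 2v ≥ 7. Together they would need 7 ≤ 2u + 2v ≤ 2, which is impossible since 7 > 2. No point satisfies all constraints.

Infeasible: no point satisfies all constraints simultaneously.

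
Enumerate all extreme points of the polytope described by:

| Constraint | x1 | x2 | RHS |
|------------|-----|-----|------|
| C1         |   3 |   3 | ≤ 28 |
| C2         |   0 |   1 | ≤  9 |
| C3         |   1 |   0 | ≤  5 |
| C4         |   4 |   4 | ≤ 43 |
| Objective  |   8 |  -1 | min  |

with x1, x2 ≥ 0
Each vertex is the intersection of two constraint boundaries that also satisfies all remaining constraints:
  x1 = 0 and x2 = 0 → (0, 0)
  x1 = 5 and x2 = 0 → (5, 0)
  3x1 + 3x2 = 28 and x1 = 5 → (5, 4.333)
  3x1 + 3x2 = 28 and x2 = 9 → (0.3333, 9)
  x2 = 9 and x1 = 0 → (0, 9)

Vertices: (0, 0), (5, 0), (5, 4.333), (0.3333, 9), (0, 9)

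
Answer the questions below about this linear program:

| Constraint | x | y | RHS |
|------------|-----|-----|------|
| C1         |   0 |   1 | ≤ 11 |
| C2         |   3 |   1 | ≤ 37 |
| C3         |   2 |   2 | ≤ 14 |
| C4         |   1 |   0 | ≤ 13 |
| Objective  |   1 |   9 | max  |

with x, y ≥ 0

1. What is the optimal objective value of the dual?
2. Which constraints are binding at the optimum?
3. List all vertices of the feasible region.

1. 63 (by strong duality, equal to the primal optimum)
2. C3, x ≥ 0
3. (0, 0), (7, 0), (0, 7)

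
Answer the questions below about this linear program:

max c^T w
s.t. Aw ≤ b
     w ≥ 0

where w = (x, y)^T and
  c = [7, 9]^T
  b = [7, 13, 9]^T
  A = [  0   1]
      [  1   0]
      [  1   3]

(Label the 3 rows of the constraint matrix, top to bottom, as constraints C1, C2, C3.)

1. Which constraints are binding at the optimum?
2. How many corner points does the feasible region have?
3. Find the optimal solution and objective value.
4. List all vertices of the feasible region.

1. C3, y ≥ 0
2. 3
3. x = 9, y = 0, z = 63
4. (0, 0), (9, 0), (0, 3)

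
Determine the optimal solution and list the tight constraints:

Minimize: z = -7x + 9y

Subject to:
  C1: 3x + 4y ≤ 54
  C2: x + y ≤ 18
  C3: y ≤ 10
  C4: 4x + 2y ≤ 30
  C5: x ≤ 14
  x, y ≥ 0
Optimal: x = 7.5, y = 0
Binding: C4, y ≥ 0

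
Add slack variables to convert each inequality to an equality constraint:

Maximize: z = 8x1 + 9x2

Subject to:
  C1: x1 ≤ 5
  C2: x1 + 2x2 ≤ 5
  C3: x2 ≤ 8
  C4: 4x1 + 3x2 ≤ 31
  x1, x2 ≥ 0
max z = 8x1 + 9x2

s.t.
  x1 + s1 = 5
  x1 + 2x2 + s2 = 5
  x2 + s3 = 8
  4x1 + 3x2 + s4 = 31
  x1, x2, s1, s2, s3, s4 ≥ 0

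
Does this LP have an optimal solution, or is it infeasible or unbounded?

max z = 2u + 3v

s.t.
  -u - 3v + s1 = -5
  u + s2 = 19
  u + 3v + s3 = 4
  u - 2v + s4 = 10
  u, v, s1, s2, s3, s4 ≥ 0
The row u + 3v + s3 = 4 with s3 ≥ 0 requires u + 3v ≤ 4, while the row -u - 3v + s1 = -5 with s1 ≥ 0 is equivalent to u + 3v ≥ 5. Together they would need 5 ≤ u + 3v ≤ 4, which is impossible since 5 > 4. No point satisfies all constraints.

Infeasible — the constraint set is empty.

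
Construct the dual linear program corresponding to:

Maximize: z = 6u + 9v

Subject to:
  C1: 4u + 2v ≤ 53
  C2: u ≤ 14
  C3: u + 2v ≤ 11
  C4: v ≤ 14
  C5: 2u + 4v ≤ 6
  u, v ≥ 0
Minimize: z = 53y1 + 14y2 + 11y3 + 14y4 + 6y5

Subject to:
  C1: -4y1 - y2 - y3 - 2y5 ≤ -6
  C2: -2y1 - 2y3 - y4 - 4y5 ≤ -9
  y1, y2, y3, y4, y5 ≥ 0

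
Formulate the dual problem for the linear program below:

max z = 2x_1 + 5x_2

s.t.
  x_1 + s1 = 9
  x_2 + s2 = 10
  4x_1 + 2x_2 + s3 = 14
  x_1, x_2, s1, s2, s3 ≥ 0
Minimize: z = 9y1 + 10y2 + 14y3

Subject to:
  C1: -y1 - 4y3 ≤ -2
  C2: -y2 - 2y3 ≤ -5
  y1, y2, y3 ≥ 0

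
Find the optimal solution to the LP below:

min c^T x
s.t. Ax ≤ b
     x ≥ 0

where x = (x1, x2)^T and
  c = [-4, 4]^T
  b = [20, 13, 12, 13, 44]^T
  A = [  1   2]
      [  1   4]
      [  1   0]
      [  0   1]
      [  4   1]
Each vertex is the intersection of two constraint boundaries that also satisfies all remaining constraints:
  x1 = 0 and x2 = 0 → (0, 0)
  4x1 + x2 = 44 and x2 = 0 → (11, 0)
  x1 + 4x2 = 13 and 4x1 + x2 = 44 → (10.87, 0.5333)
  x1 + 4x2 = 13 and x1 = 0 → (0, 3.25)

Evaluating z = -4x1 + 4x2 at each vertex:
  (0, 0): z = 0
  (11, 0): z = -44
  (10.87, 0.5333): z = -41.33
  (0, 3.25): z = 13

The minimum is at (11, 0) with z = -44.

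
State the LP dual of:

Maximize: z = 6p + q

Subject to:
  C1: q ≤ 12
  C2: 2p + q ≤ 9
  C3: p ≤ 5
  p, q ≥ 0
Minimize: z = 12y1 + 9y2 + 5y3

Subject to:
  C1: -2y2 - y3 ≤ -6
  C2: -y1 - y2 ≤ -1
  y1, y2, y3 ≥ 0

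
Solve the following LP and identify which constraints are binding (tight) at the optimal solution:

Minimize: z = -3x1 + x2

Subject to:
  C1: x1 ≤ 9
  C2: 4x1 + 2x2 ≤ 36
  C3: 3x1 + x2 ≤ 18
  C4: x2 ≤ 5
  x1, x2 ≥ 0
Optimal: x1 = 6, x2 = 0
Slack at optimum:
  C1: slack = 3
  C2: slack = 12
  C3: slack = 0 (binding)
  C4: slack = 5
  x1 ≥ 0: x1 = 6
  x2 ≥ 0: x2 = 0 (binding)
Binding constraints: C3, x2 ≥ 0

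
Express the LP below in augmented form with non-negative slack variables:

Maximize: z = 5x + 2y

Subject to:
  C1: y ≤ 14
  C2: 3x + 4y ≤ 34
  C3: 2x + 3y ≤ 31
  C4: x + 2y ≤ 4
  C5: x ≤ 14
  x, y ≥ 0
max z = 5x + 2y

s.t.
  y + s1 = 14
  3x + 4y + s2 = 34
  2x + 3y + s3 = 31
  x + 2y + s4 = 4
  x + s5 = 14
  x, y, s1, s2, s3, s4, s5 ≥ 0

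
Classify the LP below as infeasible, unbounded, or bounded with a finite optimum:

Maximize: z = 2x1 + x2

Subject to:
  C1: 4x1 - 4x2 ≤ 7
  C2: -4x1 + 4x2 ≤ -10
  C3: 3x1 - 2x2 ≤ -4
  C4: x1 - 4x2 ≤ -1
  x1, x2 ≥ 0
C1 requires 4x1 - 4x2 ≤ 7, while C2 (-4x1 + 4x2 ≤ -10) is equivalent to 4x1 - 4x2 ≥ 10. Together they would need 10 ≤ 4x1 - 4x2 ≤ 7, which is impossible since 10 > 7. No point satisfies all constraints.

Infeasible — the constraint set is empty.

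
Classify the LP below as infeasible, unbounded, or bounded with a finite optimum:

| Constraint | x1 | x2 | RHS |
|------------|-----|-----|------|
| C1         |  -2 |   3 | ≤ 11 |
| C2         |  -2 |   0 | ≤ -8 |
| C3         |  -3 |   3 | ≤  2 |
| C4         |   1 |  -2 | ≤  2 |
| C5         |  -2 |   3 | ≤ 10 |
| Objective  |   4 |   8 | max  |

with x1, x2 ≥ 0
Feasible point: (4, 1) satisfies every constraint, so the LP is feasible.
Direction d = (3, 2): for each constraint row a, a·d ≤ 0 —
  (-2)(3) + (3)(2) = 0 ≤ 0
  (-2)(3) + (0)(2) = -6 ≤ 0
  (-3)(3) + (3)(2) = -3 ≤ 0
  (1)(3) + (-2)(2) = -1 ≤ 0
  (-2)(3) + (3)(2) = 0 ≤ 0
and d ≥ 0, so (4, 1) + t·d stays feasible for every t ≥ 0. Along this ray z = 4x1 + 8x2 changes by 28 per unit t, so z → +∞.

Unbounded: there is a feasible ray along which z → +∞.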